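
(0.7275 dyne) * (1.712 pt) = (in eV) 2.742e+10. Check: 1 dyne = 1e-05 N, so 0.7275 dyne = 0.7275 * 1e-05 = 7.275e-06 N. 1 pt = 0.00035277778 m, so 1.712 pt = 1.712 * 0.00035277778 = 0.00060395556 m. Combine: 7.275e-06 N * 0.00060395556 m = 4.3937767e-09 J. 1 eV = 1.6021766e-19 J, so 4.3937767e-09 J = 4.3937767e-09 / 1.6021766e-19 = 2.7423797e+10 eV ≈ 2.742e+10 eV (4 s.f.).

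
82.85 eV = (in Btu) 1 eV = 1.6021766e-19 J, so 82.85 eV = 82.85 * 1.6021766e-19 = 1.3274033e-17 J. 1 Btu = 1055.0559 J, so 1.3274033e-17 J = 1.3274033e-17 / 1055.0559 = 1.2581356e-20 Btu ≈ 1.258e-20 Btu (4 s.f.). Final answer: 1.258e-20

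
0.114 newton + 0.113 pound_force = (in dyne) 0.114 newton = 0.114 N. 1 pound_force = 4.4482216 N, so 0.113 pound_force = 0.113 * 4.4482216 = 0.50264904 N. Sum: 0.114 + 0.50264904 = 0.61664904 N. 1 dyne = 1e-05 N, so 0.61664904 N = 0.61664904 / 1e-05 = 61664.904 dyne ≈ 6.166e+04 dyne (4 s.f.). Final answer: 6.166e+04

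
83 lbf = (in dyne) 3.692e+07. Check: 1 lbf = 4.4482216 N, so 83 lbf = 83 * 4.4482216 = 369.20239 N. 1 dyne = 1e-05 N, so 369.20239 N = 369.20239 / 1e-05 = 36920239 dyne ≈ 3.692e+07 dyne (4 s.f.).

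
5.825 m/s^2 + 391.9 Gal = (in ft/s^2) 31.97. Check: 5.825 m/s^2 is already in m/s^2. 1 Gal = 0.01 m/s^2, so 391.9 Gal = 391.9 * 0.01 = 3.919 m/s^2. Sum: 5.825 + 3.919 = 9.744 m/s^2. 1 ft/s^2 = 0.3048 m/s^2, so 9.744 m/s^2 = 9.744 / 0.3048 = 31.968504 ft/s^2 ≈ 31.97 ft/s^2 (4 s.f.).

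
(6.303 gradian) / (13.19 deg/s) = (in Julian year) 1.363e-08. Check: 1 gradian = 0.015707963 rad, so 6.303 gradian = 6.303 * 0.015707963 = 0.099007292 rad. 1 deg/s = 0.017453293 rad/s, so 13.19 deg/s = 13.19 * 0.017453293 = 0.23020893 rad/s. Combine: 0.099007292 rad / 0.23020893 rad/s = 0.43007582 s. 1 Julian year = 31557600 s, so 0.43007582 s = 0.43007582 / 31557600 = 1.362828e-08 Julian year ≈ 1.363e-08 Julian year (4 s.f.).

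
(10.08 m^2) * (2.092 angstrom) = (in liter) 10.08 m^2 is already in m^2. 1 angstrom = 1e-10 m, so 2.092 angstrom = 2.092 * 1e-10 = 2.092e-10 m. Combine: 10.08 m^2 * 2.092e-10 m = 2.108736e-09 m^3. 1 liter = 0.001 m^3, so 2.108736e-09 m^3 = 2.108736e-09 / 0.001 = 2.108736e-06 liter ≈ 2.109e-06 liter (4 s.f.). Final answer: 2.109e-06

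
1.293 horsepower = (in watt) 964.2. Check: 1 horsepower = 745.69987 W, so 1.293 horsepower = 1.293 * 745.69987 = 964.18993 W. 964.18993 W = 964.18993 watt ≈ 964.2 watt (4 s.f.).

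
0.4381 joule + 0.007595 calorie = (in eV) 0.4381 joule = 0.4381 J. 1 calorie = 4.184 J, so 0.007595 calorie = 0.007595 * 4.184 = 0.03177748 J. Sum: 0.4381 + 0.03177748 = 0.46987748 J. 1 eV = 1.6021766e-19 J, so 0.46987748 J = 0.46987748 / 1.6021766e-19 = 2.9327446e+18 eV ≈ 2.933e+18 eV (4 s.f.). Final answer: 2.933e+18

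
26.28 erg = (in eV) 1 erg = 1e-07 J, so 26.28 erg = 26.28 * 1e-07 = 2.628e-06 J. 1 eV = 1.6021766e-19 J, so 2.628e-06 J = 2.628e-06 / 1.6021766e-19 = 1.6402686e+13 eV ≈ 1.64e+13 eV (4 s.f.). Final answer: 1.64e+13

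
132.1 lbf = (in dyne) 5.876e+07. Check: 1 lbf = 4.4482216 N, so 132.1 lbf = 132.1 * 4.4482216 = 587.61008 N. 1 dyne = 1e-05 N, so 587.61008 N = 587.61008 / 1e-05 = 58761008 dyne ≈ 5.876e+07 dyne (4 s.f.).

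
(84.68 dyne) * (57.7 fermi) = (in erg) 4.886e-10. Check: 1 dyne = 1e-05 N, so 84.68 dyne = 84.68 * 1e-05 = 0.0008468 N. 1 fermi = 1e-15 m, so 57.7 fermi = 57.7 * 1e-15 = 5.77e-14 m. Combine: 0.0008468 N * 5.77e-14 m = 4.886036e-17 J. 1 erg = 1e-07 J, so 4.886036e-17 J = 4.886036e-17 / 1e-07 = 4.886036e-10 erg ≈ 4.886e-10 erg (4 s.f.).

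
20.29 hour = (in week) 1 hour = 3600 s, so 20.29 hour = 20.29 * 3600 = 73044 s. 1 week = 604800 s, so 73044 s = 73044 / 604800 = 0.12077381 week ≈ 0.1208 week (4 s.f.). Final answer: 0.1208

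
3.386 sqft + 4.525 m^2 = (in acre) 0.001196. Check: 1 sqft = 0.09290304 m^2, so 3.386 sqft = 3.386 * 0.09290304 = 0.31456969 m^2. 4.525 m^2 is already in m^2. Sum: 0.31456969 + 4.525 = 4.8395697 m^2. 1 acre = 4046.8564 m^2, so 4.8395697 m^2 = 4.8395697 / 4046.8564 = 0.0011958837 acre ≈ 0.001196 acre (4 s.f.).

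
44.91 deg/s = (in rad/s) 1 deg/s = 0.017453293 rad/s, so 44.91 deg/s = 44.91 * 0.017453293 = 0.78382737 rad/s. Result: 0.78382737 rad/s ≈ 0.7838 rad/s (4 s.f.). Final answer: 0.7838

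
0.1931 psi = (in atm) 0.01314. Check: 1 psi = 6894.7573 Pa, so 0.1931 psi = 0.1931 * 6894.7573 = 1331.3776 Pa. 1 atm = 101325 Pa, so 1331.3776 Pa = 1331.3776 / 101325 = 0.013139676 atm ≈ 0.01314 atm (4 s.f.).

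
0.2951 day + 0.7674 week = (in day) 1 day = 86400 s, so 0.2951 day = 0.2951 * 86400 = 25496.64 s. 1 week = 604800 s, so 0.7674 week = 0.7674 * 604800 = 464123.52 s. Sum: 25496.64 + 464123.52 = 489620.16 s. 1 day = 86400 s, so 489620.16 s = 489620.16 / 86400 = 5.6669 day ≈ 5.667 day (4 s.f.). Final answer: 5.667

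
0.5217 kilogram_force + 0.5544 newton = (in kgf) 1 kilogram_force = 9.80665 N, so 0.5217 kilogram_force = 0.5217 * 9.80665 = 5.1161293 N. 0.5544 newton = 0.5544 N. Sum: 5.1161293 + 0.5544 = 5.6705293 N. 1 kgf = 9.80665 N, so 5.6705293 N = 5.6705293 / 9.80665 = 0.57823307 kgf ≈ 0.5782 kgf (4 s.f.). Final answer: 0.5782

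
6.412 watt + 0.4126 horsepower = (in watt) 6.412 watt = 6.412 W. 1 horsepower = 745.69987 W, so 0.4126 horsepower = 0.4126 * 745.69987 = 307.67577 W. Sum: 6.412 + 307.67577 = 314.08777 W. 314.08777 W = 314.08777 watt ≈ 314.1 watt (4 s.f.). Final answer: 314.1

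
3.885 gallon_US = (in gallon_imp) 1 gallon_US = 0.0037854118 m^3, so 3.885 gallon_US = 3.885 * 0.0037854118 = 0.014706325 m^3. 1 gallon_imp = 0.00454609 m^3, so 0.014706325 m^3 = 0.014706325 / 0.00454609 = 3.2349392 gallon_imp ≈ 3.235 gallon_imp (4 s.f.). Final answer: 3.235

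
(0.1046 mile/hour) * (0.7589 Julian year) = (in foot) 1 mile/hour = 0.44704 m/s, so 0.1046 mile/hour = 0.1046 * 0.44704 = 0.046760384 m/s. 1 Julian year = 31557600 s, so 0.7589 Julian year = 0.7589 * 31557600 = 23949063 s. Combine: 0.046760384 m/s * 23949063 s = 1119867.4 m. 1 foot = 0.3048 m, so 1119867.4 m = 1119867.4 / 0.3048 = 3674105.5 foot ≈ 3.674e+06 foot (4 s.f.). Final answer: 3.674e+06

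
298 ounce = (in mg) 1 ounce = 0.028349523 kg, so 298 ounce = 298 * 0.028349523 = 8.4481579 kg. 1 mg = 1e-06 kg, so 8.4481579 kg = 8.4481579 / 1e-06 = 8448157.9 mg ≈ 8.448e+06 mg (4 s.f.). Final answer: 8.448e+06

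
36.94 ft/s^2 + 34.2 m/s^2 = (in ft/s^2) 149.1. Check: 1 ft/s^2 = 0.3048 m/s^2, so 36.94 ft/s^2 = 36.94 * 0.3048 = 11.259312 m/s^2. 34.2 m/s^2 is already in m/s^2. Sum: 11.259312 + 34.2 = 45.459312 m/s^2. 1 ft/s^2 = 0.3048 m/s^2, so 45.459312 m/s^2 = 45.459312 / 0.3048 = 149.14472 ft/s^2 ≈ 149.1 ft/s^2 (4 s.f.).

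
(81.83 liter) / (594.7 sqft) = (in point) 1 liter = 0.001 m^3, so 81.83 liter = 81.83 * 0.001 = 0.08183 m^3. 1 sqft = 0.09290304 m^2, so 594.7 sqft = 594.7 * 0.09290304 = 55.249438 m^2. Combine: 0.08183 m^3 / 55.249438 m^2 = 0.001481101 m. 1 point = 0.00035277778 m, so 0.001481101 m = 0.001481101 / 0.00035277778 = 4.1983967 point ≈ 4.198 point (4 s.f.). Final answer: 4.198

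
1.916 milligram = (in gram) 0.001916. Check: 1 milligram = 1e-06 kg, so 1.916 milligram = 1.916 * 1e-06 = 1.916e-06 kg. 1 gram = 0.001 kg, so 1.916e-06 kg = 1.916e-06 / 0.001 = 0.001916 gram.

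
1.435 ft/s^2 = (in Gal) 43.74. Check: 1 ft/s^2 = 0.3048 m/s^2, so 1.435 ft/s^2 = 1.435 * 0.3048 = 0.437388 m/s^2. 1 Gal = 0.01 m/s^2, so 0.437388 m/s^2 = 0.437388 / 0.01 = 43.7388 Gal ≈ 43.74 Gal (4 s.f.).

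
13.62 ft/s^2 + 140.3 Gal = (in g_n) 1 ft/s^2 = 0.3048 m/s^2, so 13.62 ft/s^2 = 13.62 * 0.3048 = 4.151376 m/s^2. 1 Gal = 0.01 m/s^2, so 140.3 Gal = 140.3 * 0.01 = 1.403 m/s^2. Sum: 4.151376 + 1.403 = 5.554376 m/s^2. 1 g_n = 9.80665 m/s^2, so 5.554376 m/s^2 = 5.554376 / 9.80665 = 0.56638873 g_n ≈ 0.5664 g_n (4 s.f.). Final answer: 0.5664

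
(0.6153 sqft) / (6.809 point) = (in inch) 936.9. Check: 1 sqft = 0.09290304 m^2, so 0.6153 sqft = 0.6153 * 0.09290304 = 0.057163241 m^2. 1 point = 0.00035277778 m, so 6.809 point = 6.809 * 0.00035277778 = 0.0024020639 m. Combine: 0.057163241 m^2 / 0.0024020639 m = 23.797552 m. 1 inch = 0.0254 m, so 23.797552 m = 23.797552 / 0.0254 = 936.9115 inch ≈ 936.9 inch (4 s.f.).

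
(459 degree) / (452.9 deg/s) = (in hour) 1 degree = 0.017453293 rad, so 459 degree = 459 * 0.017453293 = 8.0110613 rad. 1 deg/s = 0.017453293 rad/s, so 452.9 deg/s = 452.9 * 0.017453293 = 7.9045962 rad/s. Combine: 8.0110613 rad / 7.9045962 rad/s = 1.0134688 s. 1 hour = 3600 s, so 1.0134688 s = 1.0134688 / 3600 = 0.0002815191 hour ≈ 0.0002815 hour (4 s.f.). Final answer: 0.0002815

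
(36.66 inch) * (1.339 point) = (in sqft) 0.004735. Check: 1 inch = 0.0254 m, so 36.66 inch = 36.66 * 0.0254 = 0.931164 m. 1 point = 0.00035277778 m, so 1.339 point = 1.339 * 0.00035277778 = 0.00047236944 m. Combine: 0.931164 m * 0.00047236944 m = 0.00043985342 m^2. 1 sqft = 0.09290304 m^2, so 0.00043985342 m^2 = 0.00043985342 / 0.09290304 = 0.0047345428 sqft ≈ 0.004735 sqft (4 s.f.).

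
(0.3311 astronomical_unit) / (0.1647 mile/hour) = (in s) 1 astronomical_unit = 1.4959787e+11 m, so 0.3311 astronomical_unit = 0.3311 * 1.4959787e+11 = 4.9531855e+10 m. 1 mile/hour = 0.44704 m/s, so 0.1647 mile/hour = 0.1647 * 0.44704 = 0.073627488 m/s. Combine: 4.9531855e+10 m / 0.073627488 m/s = 6.7273591e+11 s. Result: 6.7273591e+11 s ≈ 6.727e+11 s (4 s.f.). Final answer: 6.727e+11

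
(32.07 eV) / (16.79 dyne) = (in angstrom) 0.000306. Check: 1 eV = 1.6021766e-19 J, so 32.07 eV = 32.07 * 1.6021766e-19 = 5.1381805e-18 J. 1 dyne = 1e-05 N, so 16.79 dyne = 16.79 * 1e-05 = 0.0001679 N. Combine: 5.1381805e-18 J / 0.0001679 N = 3.0602623e-14 m. 1 angstrom = 1e-10 m, so 3.0602623e-14 m = 3.0602623e-14 / 1e-10 = 0.00030602623 angstrom ≈ 0.000306 angstrom (4 s.f.).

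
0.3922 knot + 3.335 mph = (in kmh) 6.094. Check: 1 knot = 0.51444444 m/s, so 0.3922 knot = 0.3922 * 0.51444444 = 0.20176511 m/s. 1 mph = 0.44704 m/s, so 3.335 mph = 3.335 * 0.44704 = 1.4908784 m/s. Sum: 0.20176511 + 1.4908784 = 1.6926435 m/s. 1 kmh = 0.27777778 m/s, so 1.6926435 m/s = 1.6926435 / 0.27777778 = 6.0935166 kmh ≈ 6.094 kmh (4 s.f.).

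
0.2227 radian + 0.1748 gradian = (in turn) 0.2227 radian = 0.2227 rad. 1 gradian = 0.015707963 rad, so 0.1748 gradian = 0.1748 * 0.015707963 = 0.002745752 rad. Sum: 0.2227 + 0.002745752 = 0.22544575 rad. 1 turn = 6.2831853 rad, so 0.22544575 rad = 0.22544575 / 6.2831853 = 0.035880806 turn ≈ 0.03588 turn (4 s.f.). Final answer: 0.03588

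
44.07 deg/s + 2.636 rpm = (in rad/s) 1 deg/s = 0.017453293 rad/s, so 44.07 deg/s = 44.07 * 0.017453293 = 0.7691666 rad/s. 1 rpm = 0.10471976 rad/s, so 2.636 rpm = 2.636 * 0.10471976 = 0.27604127 rad/s. Sum: 0.7691666 + 0.27604127 = 1.0452079 rad/s. Result: 1.0452079 rad/s ≈ 1.045 rad/s (4 s.f.). Final answer: 1.045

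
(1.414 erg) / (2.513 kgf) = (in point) 1 erg = 1e-07 J, so 1.414 erg = 1.414 * 1e-07 = 1.414e-07 J. 1 kgf = 9.80665 N, so 2.513 kgf = 2.513 * 9.80665 = 24.644111 N. Combine: 1.414e-07 J / 24.644111 N = 5.737679e-09 m. 1 point = 0.00035277778 m, so 5.737679e-09 m = 5.737679e-09 / 0.00035277778 = 1.6264287e-05 point ≈ 1.626e-05 point (4 s.f.). Final answer: 1.626e-05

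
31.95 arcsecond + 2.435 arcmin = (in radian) 0.0008632. Check: 1 arcsecond = 4.8481368e-06 rad, so 31.95 arcsecond = 31.95 * 4.8481368e-06 = 0.00015489797 rad. 1 arcmin = 0.00029088821 rad, so 2.435 arcmin = 2.435 * 0.00029088821 = 0.00070831279 rad. Sum: 0.00015489797 + 0.00070831279 = 0.00086321076 rad. 0.00086321076 rad = 0.00086321076 radian ≈ 0.0008632 radian (4 s.f.).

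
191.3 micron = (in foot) 0.0006276. Check: 1 micron = 1e-06 m, so 191.3 micron = 191.3 * 1e-06 = 0.0001913 m. 1 foot = 0.3048 m, so 0.0001913 m = 0.0001913 / 0.3048 = 0.00062762467 foot ≈ 0.0006276 foot (4 s.f.).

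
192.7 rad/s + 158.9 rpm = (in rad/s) 192.7 rad/s is already in rad/s. 1 rpm = 0.10471976 rad/s, so 158.9 rpm = 158.9 * 0.10471976 = 16.639969 rad/s. Sum: 192.7 + 16.639969 = 209.33997 rad/s. Result: 209.33997 rad/s ≈ 209.3 rad/s (4 s.f.). Final answer: 209.3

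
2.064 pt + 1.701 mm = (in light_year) 2.568e-19. Check: 1 pt = 0.00035277778 m, so 2.064 pt = 2.064 * 0.00035277778 = 0.00072813333 m. 1 mm = 0.001 m, so 1.701 mm = 1.701 * 0.001 = 0.001701 m. Sum: 0.00072813333 + 0.001701 = 0.0024291333 m. 1 light_year = 9.4607305e+15 m, so 0.0024291333 m = 0.0024291333 / 9.4607305e+15 = 2.567596e-19 light_year ≈ 2.568e-19 light_year (4 s.f.).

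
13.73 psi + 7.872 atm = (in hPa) 8923. Check: 1 psi = 6894.7573 Pa, so 13.73 psi = 13.73 * 6894.7573 = 94665.018 Pa. 1 atm = 101325 Pa, so 7.872 atm = 7.872 * 101325 = 797630.4 Pa. Sum: 94665.018 + 797630.4 = 892295.42 Pa. 1 hPa = 100 Pa, so 892295.42 Pa = 892295.42 / 100 = 8922.9542 hPa ≈ 8923 hPa (4 s.f.).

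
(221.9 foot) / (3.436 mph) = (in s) 1 foot = 0.3048 m, so 221.9 foot = 221.9 * 0.3048 = 67.63512 m. 1 mph = 0.44704 m/s, so 3.436 mph = 3.436 * 0.44704 = 1.5360294 m/s. Combine: 67.63512 m / 1.5360294 m/s = 44.032437 s. Result: 44.032437 s ≈ 44.03 s (4 s.f.). Final answer: 44.03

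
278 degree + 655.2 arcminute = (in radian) 5.043. Check: 1 degree = 0.017453293 rad, so 278 degree = 278 * 0.017453293 = 4.8520153 rad. 1 arcminute = 0.00029088821 rad, so 655.2 arcminute = 655.2 * 0.00029088821 = 0.19058995 rad. Sum: 4.8520153 + 0.19058995 = 5.0426053 rad. 5.0426053 rad = 5.0426053 radian ≈ 5.043 radian (4 s.f.).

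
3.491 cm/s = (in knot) 1 cm/s = 0.01 m/s, so 3.491 cm/s = 3.491 * 0.01 = 0.03491 m/s. 1 knot = 0.51444444 m/s, so 0.03491 m/s = 0.03491 / 0.51444444 = 0.067859611 knot ≈ 0.06786 knot (4 s.f.). Final answer: 0.06786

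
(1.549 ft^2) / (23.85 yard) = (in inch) 0.2598. Check: 1 ft^2 = 0.09290304 m^2, so 1.549 ft^2 = 1.549 * 0.09290304 = 0.14390681 m^2. 1 yard = 0.9144 m, so 23.85 yard = 23.85 * 0.9144 = 21.80844 m. Combine: 0.14390681 m^2 / 21.80844 m = 0.0065986751 m. 1 inch = 0.0254 m, so 0.0065986751 m = 0.0065986751 / 0.0254 = 0.25979036 inch ≈ 0.2598 inch (4 s.f.).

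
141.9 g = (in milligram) 1.419e+05. Check: 1 g = 0.001 kg, so 141.9 g = 141.9 * 0.001 = 0.1419 kg. 1 milligram = 1e-06 kg, so 0.1419 kg = 0.1419 / 1e-06 = 141900 milligram ≈ 1.419e+05 milligram (4 s.f.).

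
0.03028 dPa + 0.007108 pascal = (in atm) 1 dPa = 0.1 Pa, so 0.03028 dPa = 0.03028 * 0.1 = 0.003028 Pa. 0.007108 pascal = 0.007108 Pa. Sum: 0.003028 + 0.007108 = 0.010136 Pa. 1 atm = 101325 Pa, so 0.010136 Pa = 0.010136 / 101325 = 1.0003454e-07 atm ≈ 1e-07 atm (4 s.f.). Final answer: 1e-07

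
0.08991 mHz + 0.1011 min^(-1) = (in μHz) 1775. Check: 1 mHz = 0.001 Hz, so 0.08991 mHz = 0.08991 * 0.001 = 8.991e-05 Hz. 1 min^(-1) = 0.016666667 Hz, so 0.1011 min^(-1) = 0.1011 * 0.016666667 = 0.001685 Hz. Sum: 8.991e-05 + 0.001685 = 0.00177491 Hz. 1 μHz = 1e-06 Hz, so 0.00177491 Hz = 0.00177491 / 1e-06 = 1774.91 μHz ≈ 1775 μHz (4 s.f.).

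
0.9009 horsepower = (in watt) 1 horsepower = 745.69987 W, so 0.9009 horsepower = 0.9009 * 745.69987 = 671.80101 W. 671.80101 W = 671.80101 watt ≈ 671.8 watt (4 s.f.). Final answer: 671.8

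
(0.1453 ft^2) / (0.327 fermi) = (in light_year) 0.004363. Check: 1 ft^2 = 0.09290304 m^2, so 0.1453 ft^2 = 0.1453 * 0.09290304 = 0.013498812 m^2. 1 fermi = 1e-15 m, so 0.327 fermi = 0.327 * 1e-15 = 3.27e-16 m. Combine: 0.013498812 m^2 / 3.27e-16 m = 4.128077e+13 m. 1 light_year = 9.4607305e+15 m, so 4.128077e+13 m = 4.128077e+13 / 9.4607305e+15 = 0.0043633808 light_year ≈ 0.004363 light_year (4 s.f.).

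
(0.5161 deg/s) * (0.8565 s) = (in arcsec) 1591. Check: 1 deg/s = 0.017453293 rad/s, so 0.5161 deg/s = 0.5161 * 0.017453293 = 0.0090076443 rad/s. 0.8565 s is already in s. Combine: 0.0090076443 rad/s * 0.8565 s = 0.0077150473 rad. 1 arcsec = 4.8481368e-06 rad, so 0.0077150473 rad = 0.0077150473 / 4.8481368e-06 = 1591.3427 arcsec ≈ 1591 arcsec (4 s.f.).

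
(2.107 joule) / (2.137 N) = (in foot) 3.235. Check: 2.107 joule = 2.107 J. 2.137 N is already in N. Combine: 2.107 J / 2.137 N = 0.98596163 m. 1 foot = 0.3048 m, so 0.98596163 m = 0.98596163 / 0.3048 = 3.2347822 foot ≈ 3.235 foot (4 s.f.).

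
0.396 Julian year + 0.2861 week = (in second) 1 Julian year = 31557600 s, so 0.396 Julian year = 0.396 * 31557600 = 12496810 s. 1 week = 604800 s, so 0.2861 week = 0.2861 * 604800 = 173033.28 s. Sum: 12496810 + 173033.28 = 12669843 s. 12669843 s = 12669843 second ≈ 1.267e+07 second (4 s.f.). Final answer: 1.267e+07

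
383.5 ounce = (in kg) 1 ounce = 0.028349523 kg, so 383.5 ounce = 383.5 * 0.028349523 = 10.872042 kg. Result: 10.872042 kg ≈ 10.87 kg (4 s.f.). Final answer: 10.87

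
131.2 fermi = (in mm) 1 fermi = 1e-15 m, so 131.2 fermi = 131.2 * 1e-15 = 1.312e-13 m. 1 mm = 0.001 m, so 1.312e-13 m = 1.312e-13 / 0.001 = 1.312e-10 mm. Final answer: 1.312e-10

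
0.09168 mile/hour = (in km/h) 0.1475. Check: 1 mile/hour = 0.44704 m/s, so 0.09168 mile/hour = 0.09168 * 0.44704 = 0.040984627 m/s. 1 km/h = 0.27777778 m/s, so 0.040984627 m/s = 0.040984627 / 0.27777778 = 0.14754466 km/h ≈ 0.1475 km/h (4 s.f.).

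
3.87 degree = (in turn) 0.01075. Check: 1 degree = 0.017453293 rad, so 3.87 degree = 3.87 * 0.017453293 = 0.067544242 rad. 1 turn = 6.2831853 rad, so 0.067544242 rad = 0.067544242 / 6.2831853 = 0.01075 turn.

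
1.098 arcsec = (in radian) 5.323e-06. Check: 1 arcsec = 4.8481368e-06 rad, so 1.098 arcsec = 1.098 * 4.8481368e-06 = 5.3232542e-06 rad. 5.3232542e-06 rad = 5.3232542e-06 radian ≈ 5.323e-06 radian (4 s.f.).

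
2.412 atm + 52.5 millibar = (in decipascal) 1 atm = 101325 Pa, so 2.412 atm = 2.412 * 101325 = 244395.9 Pa. 1 millibar = 100 Pa, so 52.5 millibar = 52.5 * 100 = 5250 Pa. Sum: 244395.9 + 5250 = 249645.9 Pa. 1 decipascal = 0.1 Pa, so 249645.9 Pa = 249645.9 / 0.1 = 2496459 decipascal ≈ 2.496e+06 decipascal (4 s.f.). Final answer: 2.496e+06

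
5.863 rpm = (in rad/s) 1 rpm = 0.10471976 rad/s, so 5.863 rpm = 5.863 * 0.10471976 = 0.61397192 rad/s. Result: 0.61397192 rad/s ≈ 0.614 rad/s (4 s.f.). Final answer: 0.614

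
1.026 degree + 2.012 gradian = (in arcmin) 170.2. Check: 1 degree = 0.017453293 rad, so 1.026 degree = 1.026 * 0.017453293 = 0.017907078 rad. 1 gradian = 0.015707963 rad, so 2.012 gradian = 2.012 * 0.015707963 = 0.031604422 rad. Sum: 0.017907078 + 0.031604422 = 0.0495115 rad. 1 arcmin = 0.00029088821 rad, so 0.0495115 rad = 0.0495115 / 0.00029088821 = 170.208 arcmin ≈ 170.2 arcmin (4 s.f.).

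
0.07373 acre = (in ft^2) 1 acre = 4046.8564 m^2, so 0.07373 acre = 0.07373 * 4046.8564 = 298.37472 m^2. 1 ft^2 = 0.09290304 m^2, so 298.37472 m^2 = 298.37472 / 0.09290304 = 3211.6788 ft^2 ≈ 3212 ft^2 (4 s.f.). Final answer: 3212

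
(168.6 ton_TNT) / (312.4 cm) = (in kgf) 2.303e+10. Check: 1 ton_TNT = 4.184e+09 J, so 168.6 ton_TNT = 168.6 * 4.184e+09 = 7.054224e+11 J. 1 cm = 0.01 m, so 312.4 cm = 312.4 * 0.01 = 3.124 m. Combine: 7.054224e+11 J / 3.124 m = 2.2580743e+11 N. 1 kgf = 9.80665 N, so 2.2580743e+11 N = 2.2580743e+11 / 9.80665 = 2.3025949e+10 kgf ≈ 2.303e+10 kgf (4 s.f.).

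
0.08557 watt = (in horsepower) 0.0001148. Check: 0.08557 watt = 0.08557 W. 1 horsepower = 745.69987 W, so 0.08557 W = 0.08557 / 745.69987 = 0.00011475126 horsepower ≈ 0.0001148 horsepower (4 s.f.).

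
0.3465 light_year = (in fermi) 3.278e+30. Check: 1 light_year = 9.4607305e+15 m, so 0.3465 light_year = 0.3465 * 9.4607305e+15 = 3.2781431e+15 m. 1 fermi = 1e-15 m, so 3.2781431e+15 m = 3.2781431e+15 / 1e-15 = 3.2781431e+30 fermi ≈ 3.278e+30 fermi (4 s.f.).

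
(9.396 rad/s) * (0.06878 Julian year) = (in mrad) 2.039e+10. Check: 9.396 rad/s is already in rad/s. 1 Julian year = 31557600 s, so 0.06878 Julian year = 0.06878 * 31557600 = 2170531.7 s. Combine: 9.396 rad/s * 2170531.7 s = 20394316 rad. 1 mrad = 0.001 rad, so 20394316 rad = 20394316 / 0.001 = 2.0394316e+10 mrad ≈ 2.039e+10 mrad (4 s.f.).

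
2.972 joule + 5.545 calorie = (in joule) 2.972 joule = 2.972 J. 1 calorie = 4.184 J, so 5.545 calorie = 5.545 * 4.184 = 23.20028 J. Sum: 2.972 + 23.20028 = 26.17228 J. 26.17228 J = 26.17228 joule ≈ 26.17 joule (4 s.f.). Final answer: 26.17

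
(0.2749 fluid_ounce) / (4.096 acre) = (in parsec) 1 fluid_ounce = 2.957353e-05 m^3, so 0.2749 fluid_ounce = 0.2749 * 2.957353e-05 = 8.1297633e-06 m^3. 1 acre = 4046.8564 m^2, so 4.096 acre = 4.096 * 4046.8564 = 16575.924 m^2. Combine: 8.1297633e-06 m^3 / 16575.924 m^2 = 4.9045612e-10 m. 1 parsec = 3.0856776e+16 m, so 4.9045612e-10 m = 4.9045612e-10 / 3.0856776e+16 = 1.58946e-26 parsec ≈ 1.589e-26 parsec (4 s.f.). Final answer: 1.589e-26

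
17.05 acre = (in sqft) 7.427e+05. Check: 1 acre = 4046.8564 m^2, so 17.05 acre = 17.05 * 4046.8564 = 68998.902 m^2. 1 sqft = 0.09290304 m^2, so 68998.902 m^2 = 68998.902 / 0.09290304 = 742698 sqft ≈ 7.427e+05 sqft (4 s.f.).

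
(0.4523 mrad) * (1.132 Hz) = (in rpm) 0.004889. Check: 1 mrad = 0.001 rad, so 0.4523 mrad = 0.4523 * 0.001 = 0.0004523 rad. 1.132 Hz is already in Hz. Combine: 0.0004523 rad * 1.132 Hz = 0.0005120036 rad/s. 1 rpm = 0.10471976 rad/s, so 0.0005120036 rad/s = 0.0005120036 / 0.10471976 = 0.0048892742 rpm ≈ 0.004889 rpm (4 s.f.).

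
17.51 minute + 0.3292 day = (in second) 2.949e+04. Check: 1 minute = 60 s, so 17.51 minute = 17.51 * 60 = 1050.6 s. 1 day = 86400 s, so 0.3292 day = 0.3292 * 86400 = 28442.88 s. Sum: 1050.6 + 28442.88 = 29493.48 s. 29493.48 s = 29493.48 second ≈ 2.949e+04 second (4 s.f.).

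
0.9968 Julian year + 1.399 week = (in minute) 5.384e+05. Check: 1 Julian year = 31557600 s, so 0.9968 Julian year = 0.9968 * 31557600 = 31456616 s. 1 week = 604800 s, so 1.399 week = 1.399 * 604800 = 846115.2 s. Sum: 31456616 + 846115.2 = 32302731 s. 1 minute = 60 s, so 32302731 s = 32302731 / 60 = 538378.85 minute ≈ 5.384e+05 minute (4 s.f.).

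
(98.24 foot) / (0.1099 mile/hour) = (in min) 10.16. Check: 1 foot = 0.3048 m, so 98.24 foot = 98.24 * 0.3048 = 29.943552 m. 1 mile/hour = 0.44704 m/s, so 0.1099 mile/hour = 0.1099 * 0.44704 = 0.049129696 m/s. Combine: 29.943552 m / 0.049129696 m/s = 609.47969 s. 1 min = 60 s, so 609.47969 s = 609.47969 / 60 = 10.157995 min ≈ 10.16 min (4 s.f.).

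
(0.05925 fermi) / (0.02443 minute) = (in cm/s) 1 fermi = 1e-15 m, so 0.05925 fermi = 0.05925 * 1e-15 = 5.925e-17 m. 1 minute = 60 s, so 0.02443 minute = 0.02443 * 60 = 1.4658 s. Combine: 5.925e-17 m / 1.4658 s = 4.0421613e-17 m/s. 1 cm/s = 0.01 m/s, so 4.0421613e-17 m/s = 4.0421613e-17 / 0.01 = 4.0421613e-15 cm/s ≈ 4.042e-15 cm/s (4 s.f.). Final answer: 4.042e-15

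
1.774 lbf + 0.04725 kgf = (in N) 8.355. Check: 1 lbf = 4.4482216 N, so 1.774 lbf = 1.774 * 4.4482216 = 7.8911451 N. 1 kgf = 9.80665 N, so 0.04725 kgf = 0.04725 * 9.80665 = 0.46336421 N. Sum: 7.8911451 + 0.46336421 = 8.3545094 N. Result: 8.3545094 N ≈ 8.355 N (4 s.f.).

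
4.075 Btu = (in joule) 1 Btu = 1055.0559 J, so 4.075 Btu = 4.075 * 1055.0559 = 4299.3526 J. 4299.3526 J = 4299.3526 joule ≈ 4299 joule (4 s.f.). Final answer: 4299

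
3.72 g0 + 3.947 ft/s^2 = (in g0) 3.843. Check: 1 g0 = 9.80665 m/s^2, so 3.72 g0 = 3.72 * 9.80665 = 36.480738 m/s^2. 1 ft/s^2 = 0.3048 m/s^2, so 3.947 ft/s^2 = 3.947 * 0.3048 = 1.2030456 m/s^2. Sum: 36.480738 + 1.2030456 = 37.683784 m/s^2. 1 g0 = 9.80665 m/s^2, so 37.683784 m/s^2 = 37.683784 / 9.80665 = 3.8426765 g0 ≈ 3.843 g0 (4 s.f.).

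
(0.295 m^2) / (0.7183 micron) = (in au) 2.745e-06. Check: 0.295 m^2 is already in m^2. 1 micron = 1e-06 m, so 0.7183 micron = 0.7183 * 1e-06 = 7.183e-07 m. Combine: 0.295 m^2 / 7.183e-07 m = 410691.91 m. 1 au = 1.4959787e+11 m, so 410691.91 m = 410691.91 / 1.4959787e+11 = 2.7453059e-06 au ≈ 2.745e-06 au (4 s.f.).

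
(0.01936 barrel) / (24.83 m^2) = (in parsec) 1 barrel = 0.15898729 m^3, so 0.01936 barrel = 0.01936 * 0.15898729 = 0.003077994 m^3. 24.83 m^2 is already in m^2. Combine: 0.003077994 m^3 / 24.83 m^2 = 0.00012396271 m. 1 parsec = 3.0856776e+16 m, so 0.00012396271 m = 0.00012396271 / 3.0856776e+16 = 4.0173578e-21 parsec ≈ 4.017e-21 parsec (4 s.f.). Final answer: 4.017e-21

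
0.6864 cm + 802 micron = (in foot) 0.02515. Check: 1 cm = 0.01 m, so 0.6864 cm = 0.6864 * 0.01 = 0.006864 m. 1 micron = 1e-06 m, so 802 micron = 802 * 1e-06 = 0.000802 m. Sum: 0.006864 + 0.000802 = 0.007666 m. 1 foot = 0.3048 m, so 0.007666 m = 0.007666 / 0.3048 = 0.025150919 foot ≈ 0.02515 foot (4 s.f.).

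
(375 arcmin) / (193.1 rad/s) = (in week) 9.34e-10. Check: 1 arcmin = 0.00029088821 rad, so 375 arcmin = 375 * 0.00029088821 = 0.10908308 rad. 193.1 rad/s is already in rad/s. Combine: 0.10908308 rad / 193.1 rad/s = 0.0005649046 s. 1 week = 604800 s, so 0.0005649046 s = 0.0005649046 / 604800 = 9.3403538e-10 week ≈ 9.34e-10 week (4 s.f.).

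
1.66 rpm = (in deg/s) 9.96. Check: 1 rpm = 0.10471976 rad/s, so 1.66 rpm = 1.66 * 0.10471976 = 0.17383479 rad/s. 1 deg/s = 0.017453293 rad/s, so 0.17383479 rad/s = 0.17383479 / 0.017453293 = 9.96 deg/s.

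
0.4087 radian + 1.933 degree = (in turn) 0.4087 radian = 0.4087 rad. 1 degree = 0.017453293 rad, so 1.933 degree = 1.933 * 0.017453293 = 0.033737214 rad. Sum: 0.4087 + 0.033737214 = 0.44243721 rad. 1 turn = 6.2831853 rad, so 0.44243721 rad = 0.44243721 / 6.2831853 = 0.07041607 turn ≈ 0.07042 turn (4 s.f.). Final answer: 0.07042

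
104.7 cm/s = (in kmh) 1 cm/s = 0.01 m/s, so 104.7 cm/s = 104.7 * 0.01 = 1.047 m/s. 1 kmh = 0.27777778 m/s, so 1.047 m/s = 1.047 / 0.27777778 = 3.7692 kmh ≈ 3.769 kmh (4 s.f.). Final answer: 3.769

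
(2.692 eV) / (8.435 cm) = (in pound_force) 1 eV = 1.6021766e-19 J, so 2.692 eV = 2.692 * 1.6021766e-19 = 4.3130595e-19 J. 1 cm = 0.01 m, so 8.435 cm = 8.435 * 0.01 = 0.08435 m. Combine: 4.3130595e-19 J / 0.08435 m = 5.1132893e-18 N. 1 pound_force = 4.4482216 N, so 5.1132893e-18 N = 5.1132893e-18 / 4.4482216 = 1.1495132e-18 pound_force ≈ 1.15e-18 pound_force (4 s.f.). Final answer: 1.15e-18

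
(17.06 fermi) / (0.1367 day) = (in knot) 2.808e-18. Check: 1 fermi = 1e-15 m, so 17.06 fermi = 17.06 * 1e-15 = 1.706e-14 m. 1 day = 86400 s, so 0.1367 day = 0.1367 * 86400 = 11810.88 s. Combine: 1.706e-14 m / 11810.88 s = 1.4444309e-18 m/s. 1 knot = 0.51444444 m/s, so 1.4444309e-18 m/s = 1.4444309e-18 / 0.51444444 = 2.807749e-18 knot ≈ 2.808e-18 knot (4 s.f.).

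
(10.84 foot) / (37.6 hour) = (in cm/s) 1 foot = 0.3048 m, so 10.84 foot = 10.84 * 0.3048 = 3.304032 m. 1 hour = 3600 s, so 37.6 hour = 37.6 * 3600 = 135360 s. Combine: 3.304032 m / 135360 s = 2.440922e-05 m/s. 1 cm/s = 0.01 m/s, so 2.440922e-05 m/s = 2.440922e-05 / 0.01 = 0.002440922 cm/s ≈ 0.002441 cm/s (4 s.f.). Final answer: 0.002441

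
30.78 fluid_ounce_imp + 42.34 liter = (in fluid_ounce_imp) 1 fluid_ounce_imp = 2.8413063e-05 m^3, so 30.78 fluid_ounce_imp = 30.78 * 2.8413063e-05 = 0.00087455406 m^3. 1 liter = 0.001 m^3, so 42.34 liter = 42.34 * 0.001 = 0.04234 m^3. Sum: 0.00087455406 + 0.04234 = 0.043214554 m^3. 1 fluid_ounce_imp = 2.8413063e-05 m^3, so 0.043214554 m^3 = 0.043214554 / 2.8413063e-05 = 1520.9397 fluid_ounce_imp ≈ 1521 fluid_ounce_imp (4 s.f.). Final answer: 1521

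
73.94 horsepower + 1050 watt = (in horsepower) 1 horsepower = 745.69987 W, so 73.94 horsepower = 73.94 * 745.69987 = 55137.049 W. 1050 watt = 1050 W. Sum: 55137.049 + 1050 = 56187.049 W. 1 horsepower = 745.69987 W, so 56187.049 W = 56187.049 / 745.69987 = 75.348073 horsepower ≈ 75.35 horsepower (4 s.f.). Final answer: 75.35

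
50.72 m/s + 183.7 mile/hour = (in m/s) 132.8. Check: 50.72 m/s is already in m/s. 1 mile/hour = 0.44704 m/s, so 183.7 mile/hour = 183.7 * 0.44704 = 82.121248 m/s. Sum: 50.72 + 82.121248 = 132.84125 m/s. Result: 132.84125 m/s ≈ 132.8 m/s (4 s.f.).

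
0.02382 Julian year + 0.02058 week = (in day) 1 Julian year = 31557600 s, so 0.02382 Julian year = 0.02382 * 31557600 = 751702.03 s. 1 week = 604800 s, so 0.02058 week = 0.02058 * 604800 = 12446.784 s. Sum: 751702.03 + 12446.784 = 764148.82 s. 1 day = 86400 s, so 764148.82 s = 764148.82 / 86400 = 8.844315 day ≈ 8.844 day (4 s.f.). Final answer: 8.844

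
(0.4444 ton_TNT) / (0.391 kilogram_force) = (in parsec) 1 ton_TNT = 4.184e+09 J, so 0.4444 ton_TNT = 0.4444 * 4.184e+09 = 1.8593696e+09 J. 1 kilogram_force = 9.80665 N, so 0.391 kilogram_force = 0.391 * 9.80665 = 3.8344002 N. Combine: 1.8593696e+09 J / 3.8344002 N = 4.8491799e+08 m. 1 parsec = 3.0856776e+16 m, so 4.8491799e+08 m = 4.8491799e+08 / 3.0856776e+16 = 1.5715122e-08 parsec ≈ 1.572e-08 parsec (4 s.f.). Final answer: 1.572e-08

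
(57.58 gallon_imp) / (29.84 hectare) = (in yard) 1 gallon_imp = 0.00454609 m^3, so 57.58 gallon_imp = 57.58 * 0.00454609 = 0.26176386 m^3. 1 hectare = 10000 m^2, so 29.84 hectare = 29.84 * 10000 = 298400 m^2. Combine: 0.26176386 m^3 / 298400 m^2 = 8.7722474e-07 m. 1 yard = 0.9144 m, so 8.7722474e-07 m = 8.7722474e-07 / 0.9144 = 9.5934464e-07 yard ≈ 9.593e-07 yard (4 s.f.). Final answer: 9.593e-07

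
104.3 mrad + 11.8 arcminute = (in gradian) 1 mrad = 0.001 rad, so 104.3 mrad = 104.3 * 0.001 = 0.1043 rad. 1 arcminute = 0.00029088821 rad, so 11.8 arcminute = 11.8 * 0.00029088821 = 0.0034324809 rad. Sum: 0.1043 + 0.0034324809 = 0.10773248 rad. 1 gradian = 0.015707963 rad, so 0.10773248 rad = 0.10773248 / 0.015707963 = 6.8584627 gradian ≈ 6.858 gradian (4 s.f.). Final answer: 6.858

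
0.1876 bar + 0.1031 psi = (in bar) 1 bar = 100000 Pa, so 0.1876 bar = 0.1876 * 100000 = 18760 Pa. 1 psi = 6894.7573 Pa, so 0.1031 psi = 0.1031 * 6894.7573 = 710.84948 Pa. Sum: 18760 + 710.84948 = 19470.849 Pa. 1 bar = 100000 Pa, so 19470.849 Pa = 19470.849 / 100000 = 0.19470849 bar ≈ 0.1947 bar (4 s.f.). Final answer: 0.1947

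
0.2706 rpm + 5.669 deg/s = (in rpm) 1.215. Check: 1 rpm = 0.10471976 rad/s, so 0.2706 rpm = 0.2706 * 0.10471976 = 0.028337166 rad/s. 1 deg/s = 0.017453293 rad/s, so 5.669 deg/s = 5.669 * 0.017453293 = 0.098942715 rad/s. Sum: 0.028337166 + 0.098942715 = 0.12727988 rad/s. 1 rpm = 0.10471976 rad/s, so 0.12727988 rad/s = 0.12727988 / 0.10471976 = 1.2154333 rpm ≈ 1.215 rpm (4 s.f.).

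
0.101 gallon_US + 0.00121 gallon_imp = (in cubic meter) 0.0003878. Check: 1 gallon_US = 0.0037854118 m^3, so 0.101 gallon_US = 0.101 * 0.0037854118 = 0.00038232659 m^3. 1 gallon_imp = 0.00454609 m^3, so 0.00121 gallon_imp = 0.00121 * 0.00454609 = 5.5007689e-06 m^3. Sum: 0.00038232659 + 5.5007689e-06 = 0.00038782736 m^3. 0.00038782736 m^3 = 0.00038782736 cubic meter ≈ 0.0003878 cubic meter (4 s.f.).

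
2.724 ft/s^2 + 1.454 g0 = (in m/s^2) 1 ft/s^2 = 0.3048 m/s^2, so 2.724 ft/s^2 = 2.724 * 0.3048 = 0.8302752 m/s^2. 1 g0 = 9.80665 m/s^2, so 1.454 g0 = 1.454 * 9.80665 = 14.258869 m/s^2. Sum: 0.8302752 + 14.258869 = 15.089144 m/s^2. Result: 15.089144 m/s^2 ≈ 15.09 m/s^2 (4 s.f.). Final answer: 15.09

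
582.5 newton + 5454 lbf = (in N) 582.5 newton = 582.5 N. 1 lbf = 4.4482216 N, so 5454 lbf = 5454 * 4.4482216 = 24260.601 N. Sum: 582.5 + 24260.601 = 24843.101 N. Result: 24843.101 N ≈ 2.484e+04 N (4 s.f.). Final answer: 2.484e+04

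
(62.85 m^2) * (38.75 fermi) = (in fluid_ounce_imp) 62.85 m^2 is already in m^2. 1 fermi = 1e-15 m, so 38.75 fermi = 38.75 * 1e-15 = 3.875e-14 m. Combine: 62.85 m^2 * 3.875e-14 m = 2.4354375e-12 m^3. 1 fluid_ounce_imp = 2.8413063e-05 m^3, so 2.4354375e-12 m^3 = 2.4354375e-12 / 2.8413063e-05 = 8.5715417e-08 fluid_ounce_imp ≈ 8.572e-08 fluid_ounce_imp (4 s.f.). Final answer: 8.572e-08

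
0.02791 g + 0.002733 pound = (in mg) 1 g = 0.001 kg, so 0.02791 g = 0.02791 * 0.001 = 2.791e-05 kg. 1 pound = 0.45359237 kg, so 0.002733 pound = 0.002733 * 0.45359237 = 0.0012396679 kg. Sum: 2.791e-05 + 0.0012396679 = 0.0012675779 kg. 1 mg = 1e-06 kg, so 0.0012675779 kg = 0.0012675779 / 1e-06 = 1267.5779 mg ≈ 1268 mg (4 s.f.). Final answer: 1268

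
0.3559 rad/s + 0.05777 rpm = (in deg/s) 20.74. Check: 0.3559 rad/s is already in rad/s. 1 rpm = 0.10471976 rad/s, so 0.05777 rpm = 0.05777 * 0.10471976 = 0.0060496603 rad/s. Sum: 0.3559 + 0.0060496603 = 0.36194966 rad/s. 1 deg/s = 0.017453293 rad/s, so 0.36194966 rad/s = 0.36194966 / 0.017453293 = 20.738188 deg/s ≈ 20.74 deg/s (4 s.f.).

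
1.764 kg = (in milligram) 1 milligram = 1e-06 kg, so 1.764 kg = 1.764 / 1e-06 = 1764000 milligram ≈ 1.764e+06 milligram (4 s.f.). Final answer: 1.764e+06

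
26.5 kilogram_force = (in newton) 1 kilogram_force = 9.80665 N, so 26.5 kilogram_force = 26.5 * 9.80665 = 259.87622 N. 259.87622 N = 259.87622 newton ≈ 259.9 newton (4 s.f.). Final answer: 259.9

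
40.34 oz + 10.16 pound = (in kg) 1 oz = 0.028349523 kg, so 40.34 oz = 40.34 * 0.028349523 = 1.1436198 kg. 1 pound = 0.45359237 kg, so 10.16 pound = 10.16 * 0.45359237 = 4.6084985 kg. Sum: 1.1436198 + 4.6084985 = 5.7521182 kg. Result: 5.7521182 kg ≈ 5.752 kg (4 s.f.). Final answer: 5.752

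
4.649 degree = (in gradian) 5.166. Check: 1 degree = 0.017453293 rad, so 4.649 degree = 4.649 * 0.017453293 = 0.081140357 rad. 1 gradian = 0.015707963 rad, so 0.081140357 rad = 0.081140357 / 0.015707963 = 5.1655556 gradian ≈ 5.166 gradian (4 s.f.).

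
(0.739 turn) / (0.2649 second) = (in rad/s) 17.53. Check: 1 turn = 6.2831853 rad, so 0.739 turn = 0.739 * 6.2831853 = 4.6432739 rad. 0.2649 second = 0.2649 s. Combine: 4.6432739 rad / 0.2649 s = 17.528403 rad/s. Result: 17.528403 rad/s ≈ 17.53 rad/s (4 s.f.).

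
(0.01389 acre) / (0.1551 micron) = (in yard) 1 acre = 4046.8564 m^2, so 0.01389 acre = 0.01389 * 4046.8564 = 56.210836 m^2. 1 micron = 1e-06 m, so 0.1551 micron = 0.1551 * 1e-06 = 1.551e-07 m. Combine: 56.210836 m^2 / 1.551e-07 m = 3.6241674e+08 m. 1 yard = 0.9144 m, so 3.6241674e+08 m = 3.6241674e+08 / 0.9144 = 3.9634376e+08 yard ≈ 3.963e+08 yard (4 s.f.). Final answer: 3.963e+08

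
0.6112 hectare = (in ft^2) 6.579e+04. Check: 1 hectare = 10000 m^2, so 0.6112 hectare = 0.6112 * 10000 = 6112 m^2. 1 ft^2 = 0.09290304 m^2, so 6112 m^2 = 6112 / 0.09290304 = 65789.02 ft^2 ≈ 6.579e+04 ft^2 (4 s.f.).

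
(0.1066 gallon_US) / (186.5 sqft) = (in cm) 0.002329. Check: 1 gallon_US = 0.0037854118 m^3, so 0.1066 gallon_US = 0.1066 * 0.0037854118 = 0.0004035249 m^3. 1 sqft = 0.09290304 m^2, so 186.5 sqft = 186.5 * 0.09290304 = 17.326417 m^2. Combine: 0.0004035249 m^3 / 17.326417 m^2 = 2.3289576e-05 m. 1 cm = 0.01 m, so 2.3289576e-05 m = 2.3289576e-05 / 0.01 = 0.0023289576 cm ≈ 0.002329 cm (4 s.f.).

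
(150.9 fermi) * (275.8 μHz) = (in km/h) 1.498e-16. Check: 1 fermi = 1e-15 m, so 150.9 fermi = 150.9 * 1e-15 = 1.509e-13 m. 1 μHz = 1e-06 Hz, so 275.8 μHz = 275.8 * 1e-06 = 0.0002758 Hz. Combine: 1.509e-13 m * 0.0002758 Hz = 4.161822e-17 m/s. 1 km/h = 0.27777778 m/s, so 4.161822e-17 m/s = 4.161822e-17 / 0.27777778 = 1.4982559e-16 km/h ≈ 1.498e-16 km/h (4 s.f.).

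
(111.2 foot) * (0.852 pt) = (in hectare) 1 foot = 0.3048 m, so 111.2 foot = 111.2 * 0.3048 = 33.89376 m. 1 pt = 0.00035277778 m, so 0.852 pt = 0.852 * 0.00035277778 = 0.00030056667 m. Combine: 33.89376 m * 0.00030056667 m = 0.010187334 m^2. 1 hectare = 10000 m^2, so 0.010187334 m^2 = 0.010187334 / 10000 = 1.0187334e-06 hectare ≈ 1.019e-06 hectare (4 s.f.). Final answer: 1.019e-06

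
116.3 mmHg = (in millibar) 1 mmHg = 133.32237 Pa, so 116.3 mmHg = 116.3 * 133.32237 = 15505.391 Pa. 1 millibar = 100 Pa, so 15505.391 Pa = 15505.391 / 100 = 155.05391 millibar ≈ 155.1 millibar (4 s.f.). Final answer: 155.1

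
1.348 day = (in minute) 1 day = 86400 s, so 1.348 day = 1.348 * 86400 = 116467.2 s. 1 minute = 60 s, so 116467.2 s = 116467.2 / 60 = 1941.12 minute ≈ 1941 minute (4 s.f.). Final answer: 1941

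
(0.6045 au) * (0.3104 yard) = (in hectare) 2.567e+06. Check: 1 au = 1.4959787e+11 m, so 0.6045 au = 0.6045 * 1.4959787e+11 = 9.0431913e+10 m. 1 yard = 0.9144 m, so 0.3104 yard = 0.3104 * 0.9144 = 0.28382976 m. Combine: 9.0431913e+10 m * 0.28382976 m = 2.5667268e+10 m^2. 1 hectare = 10000 m^2, so 2.5667268e+10 m^2 = 2.5667268e+10 / 10000 = 2566726.8 hectare ≈ 2.567e+06 hectare (4 s.f.).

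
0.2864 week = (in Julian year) 0.005489. Check: 1 week = 604800 s, so 0.2864 week = 0.2864 * 604800 = 173214.72 s. 1 Julian year = 31557600 s, so 173214.72 s = 173214.72 / 31557600 = 0.0054888433 Julian year ≈ 0.005489 Julian year (4 s.f.).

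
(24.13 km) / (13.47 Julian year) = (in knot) 1 km = 1000 m, so 24.13 km = 24.13 * 1000 = 24130 m. 1 Julian year = 31557600 s, so 13.47 Julian year = 13.47 * 31557600 = 4.2508087e+08 s. Combine: 24130 m / 4.2508087e+08 s = 5.6765669e-05 m/s. 1 knot = 0.51444444 m/s, so 5.6765669e-05 m/s = 5.6765669e-05 / 0.51444444 = 0.00011034363 knot ≈ 0.0001103 knot (4 s.f.). Final answer: 0.0001103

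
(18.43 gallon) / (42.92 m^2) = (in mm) 1.625. Check: 1 gallon = 0.0037854118 m^3, so 18.43 gallon = 18.43 * 0.0037854118 = 0.069765139 m^3. 42.92 m^2 is already in m^2. Combine: 0.069765139 m^3 / 42.92 m^2 = 0.0016254692 m. 1 mm = 0.001 m, so 0.0016254692 m = 0.0016254692 / 0.001 = 1.6254692 mm ≈ 1.625 mm (4 s.f.).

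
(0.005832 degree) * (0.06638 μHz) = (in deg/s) 1 degree = 0.017453293 rad, so 0.005832 degree = 0.005832 * 0.017453293 = 0.0001017876 rad. 1 μHz = 1e-06 Hz, so 0.06638 μHz = 0.06638 * 1e-06 = 6.638e-08 Hz. Combine: 0.0001017876 rad * 6.638e-08 Hz = 6.756661e-12 rad/s. 1 deg/s = 0.017453293 rad/s, so 6.756661e-12 rad/s = 6.756661e-12 / 0.017453293 = 3.8712816e-10 deg/s ≈ 3.871e-10 deg/s (4 s.f.). Final answer: 3.871e-10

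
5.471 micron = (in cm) 1 micron = 1e-06 m, so 5.471 micron = 5.471 * 1e-06 = 5.471e-06 m. 1 cm = 0.01 m, so 5.471e-06 m = 5.471e-06 / 0.01 = 0.0005471 cm. Final answer: 0.0005471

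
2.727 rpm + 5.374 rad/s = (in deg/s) 324.3. Check: 1 rpm = 0.10471976 rad/s, so 2.727 rpm = 2.727 * 0.10471976 = 0.28557077 rad/s. 5.374 rad/s is already in rad/s. Sum: 0.28557077 + 5.374 = 5.6595708 rad/s. 1 deg/s = 0.017453293 rad/s, so 5.6595708 rad/s = 5.6595708 / 0.017453293 = 324.26952 deg/s ≈ 324.3 deg/s (4 s.f.).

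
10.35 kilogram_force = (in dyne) 1.015e+07. Check: 1 kilogram_force = 9.80665 N, so 10.35 kilogram_force = 10.35 * 9.80665 = 101.49883 N. 1 dyne = 1e-05 N, so 101.49883 N = 101.49883 / 1e-05 = 10149883 dyne ≈ 1.015e+07 dyne (4 s.f.).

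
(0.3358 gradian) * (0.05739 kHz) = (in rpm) 1 gradian = 0.015707963 rad, so 0.3358 gradian = 0.3358 * 0.015707963 = 0.0052747341 rad. 1 kHz = 1000 Hz, so 0.05739 kHz = 0.05739 * 1000 = 57.39 Hz. Combine: 0.0052747341 rad * 57.39 Hz = 0.30271699 rad/s. 1 rpm = 0.10471976 rad/s, so 0.30271699 rad/s = 0.30271699 / 0.10471976 = 2.8907343 rpm ≈ 2.891 rpm (4 s.f.). Final answer: 2.891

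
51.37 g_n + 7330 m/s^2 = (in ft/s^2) 2.57e+04. Check: 1 g_n = 9.80665 m/s^2, so 51.37 g_n = 51.37 * 9.80665 = 503.76761 m/s^2. 7330 m/s^2 is already in m/s^2. Sum: 503.76761 + 7330 = 7833.7676 m/s^2. 1 ft/s^2 = 0.3048 m/s^2, so 7833.7676 m/s^2 = 7833.7676 / 0.3048 = 25701.337 ft/s^2 ≈ 2.57e+04 ft/s^2 (4 s.f.).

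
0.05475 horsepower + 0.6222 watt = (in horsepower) 1 horsepower = 745.69987 W, so 0.05475 horsepower = 0.05475 * 745.69987 = 40.827068 W. 0.6222 watt = 0.6222 W. Sum: 40.827068 + 0.6222 = 41.449268 W. 1 horsepower = 745.69987 W, so 41.449268 W = 41.449268 / 745.69987 = 0.055584384 horsepower ≈ 0.05558 horsepower (4 s.f.). Final answer: 0.05558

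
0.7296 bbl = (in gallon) 1 bbl = 0.15898729 m^3, so 0.7296 bbl = 0.7296 * 0.15898729 = 0.11599713 m^3. 1 gallon = 0.0037854118 m^3, so 0.11599713 m^3 = 0.11599713 / 0.0037854118 = 30.6432 gallon ≈ 30.64 gallon (4 s.f.). Final answer: 30.64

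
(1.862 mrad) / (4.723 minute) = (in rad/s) 1 mrad = 0.001 rad, so 1.862 mrad = 1.862 * 0.001 = 0.001862 rad. 1 minute = 60 s, so 4.723 minute = 4.723 * 60 = 283.38 s. Combine: 0.001862 rad / 283.38 s = 6.5706825e-06 rad/s. Result: 6.5706825e-06 rad/s ≈ 6.571e-06 rad/s (4 s.f.). Final answer: 6.571e-06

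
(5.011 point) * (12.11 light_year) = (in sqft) 2.18e+15. Check: 1 point = 0.00035277778 m, so 5.011 point = 5.011 * 0.00035277778 = 0.0017677694 m. 1 light_year = 9.4607305e+15 m, so 12.11 light_year = 12.11 * 9.4607305e+15 = 1.1456945e+17 m. Combine: 0.0017677694 m * 1.1456945e+17 m = 2.0253237e+14 m^2. 1 sqft = 0.09290304 m^2, so 2.0253237e+14 m^2 = 2.0253237e+14 / 0.09290304 = 2.1800402e+15 sqft ≈ 2.18e+15 sqft (4 s.f.).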